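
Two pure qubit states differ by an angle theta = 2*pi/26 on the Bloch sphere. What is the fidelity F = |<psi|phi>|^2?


For states separated by angle theta on Bloch sphere:
F = cos^2(theta/2)
theta = 2*pi/26 = 0.2417
theta/2 = 0.1208
cos(theta/2) = 0.9927
F = 0.9855

0.9855


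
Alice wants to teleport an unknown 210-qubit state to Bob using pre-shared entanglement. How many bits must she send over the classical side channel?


Quantum teleportation requires 2 classical bits per qubit teleported.
210 qubit(s) -> 2 * 210 = 420 classical bits

420


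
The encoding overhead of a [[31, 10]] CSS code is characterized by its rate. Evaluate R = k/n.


Code rate R = k/n
= 10/31
= 0.3226

0.3226


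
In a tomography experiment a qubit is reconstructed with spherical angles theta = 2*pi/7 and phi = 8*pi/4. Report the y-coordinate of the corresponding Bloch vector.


theta = 0.8976, phi = 6.2832
r_y = sin(theta)*sin(phi) = 0.7818 * 0.0000
r_y = 0.0000

0.0000


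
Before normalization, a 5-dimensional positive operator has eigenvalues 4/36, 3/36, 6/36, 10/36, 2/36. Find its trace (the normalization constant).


tr(M) = sum of eigenvalues
= 4/36 + 3/36 + 6/36 + 10/36 + 2/36
= 25/36
= 0.6944

0.6944


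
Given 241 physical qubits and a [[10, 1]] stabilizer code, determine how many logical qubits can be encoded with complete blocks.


Each code block uses 10 physical qubits for 1 logical qubit(s).
Number of complete blocks = floor(241 / 10) = 24
Logical qubits = 24 * 1
= 24

24


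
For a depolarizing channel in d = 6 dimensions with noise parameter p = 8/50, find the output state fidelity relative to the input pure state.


F = (1-p) + p/d
= (1 - 0.1600) + 0.1600/6
= 0.8400 + 0.0267
= 0.8667

0.8667


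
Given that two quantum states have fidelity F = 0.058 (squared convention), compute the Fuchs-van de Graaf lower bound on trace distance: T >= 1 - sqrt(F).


Fuchs-van de Graaf (squared-fidelity convention): 1 - sqrt(F) <= T <= sqrt(1 - F).
Lower bound: T >= 1 - sqrt(F)
sqrt(F) = sqrt(0.058) = 0.2408
T >= 1 - 0.2408
T >= 0.7592

0.7592


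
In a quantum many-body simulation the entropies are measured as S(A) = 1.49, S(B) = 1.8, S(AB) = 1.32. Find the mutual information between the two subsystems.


I(A:B) = S(A) + S(B) - S(AB)
= 1.49 + 1.8 - 1.32
= 1.9700

1.9700


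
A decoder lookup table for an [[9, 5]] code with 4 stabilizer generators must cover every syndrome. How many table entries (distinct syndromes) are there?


Each stabilizer generator gives a binary (+1 or -1) measurement outcome.
With 4 independent generators:
Total syndromes = 2^4
= 16

16


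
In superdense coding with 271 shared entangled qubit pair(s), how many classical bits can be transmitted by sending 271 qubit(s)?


Superdense coding allows 2 classical bits per shared entangled pair.
271 pair(s) -> 2 * 271 = 542 classical bits

542


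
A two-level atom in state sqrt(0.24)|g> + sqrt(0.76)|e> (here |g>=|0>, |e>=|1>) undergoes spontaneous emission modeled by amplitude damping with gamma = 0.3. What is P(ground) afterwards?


For amplitude damping with parameter gamma on state sqrt(a)|0> + sqrt(b)|1>:
alpha^2 = 0.24, beta^2 = 0.76
P(|0>) = alpha^2 + gamma * beta^2
= 0.24 + 0.3 * 0.76
= 0.24 + 0.2280
= 0.4680

0.4680


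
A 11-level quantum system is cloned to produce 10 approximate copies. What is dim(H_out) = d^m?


Output space = H^(tensor 10) where dim(H) = 11
dim = 11^10
= 121 (after 2 factors)
= 1331 (after 3 factors)
= 14641 (after 4 factors)
= 161051 (after 5 factors)
= 1771561 (after 6 factors)
= 19487171 (after 7 factors)
= 214358881 (after 8 factors)
= 2357947691 (after 9 factors)
= 25937424601 (after 10 factors)
= 25937424601

25937424601


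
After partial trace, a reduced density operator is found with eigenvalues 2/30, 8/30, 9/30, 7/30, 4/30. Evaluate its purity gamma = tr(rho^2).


tr(rho^2) = sum of eigenvalues squared
= (2/30)^2 + (8/30)^2 + (9/30)^2 + (7/30)^2 + (4/30)^2
= (4 + 64 + 81 + 49 + 16) / 900
= 214/900
= 0.2378

0.2378


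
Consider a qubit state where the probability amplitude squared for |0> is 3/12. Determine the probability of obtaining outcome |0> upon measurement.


|alpha|^2 = 3/12 = 0.2500
|beta|^2 = 1 - 3/12 = 9/12 = 0.7500
P(|0>) = |alpha|^2 = 0.2500

0.2500


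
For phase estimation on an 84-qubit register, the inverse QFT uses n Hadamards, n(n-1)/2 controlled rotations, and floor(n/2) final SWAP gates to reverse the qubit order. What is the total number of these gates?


Hadamard gates: 84
Controlled rotations: n*(n-1)/2 = 84*83/2 = 3486
SWAP gates: floor(n/2) = floor(84/2) = 42
Total = 84 + 3486 + 42
= 3612

3612


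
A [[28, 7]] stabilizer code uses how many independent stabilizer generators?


For an [[n,k]] stabilizer code:
Number of stabilizer generators = n - k
= 28 - 7
= 21

21


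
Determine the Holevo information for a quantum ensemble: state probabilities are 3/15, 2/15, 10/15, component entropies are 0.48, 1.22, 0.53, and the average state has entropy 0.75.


chi = S(rho) - sum_i p_i * S(rho_i)
Weighted entropy = 3/15 * 0.48 + 2/15 * 1.22 + 10/15 * 0.53
= 0.6120
chi = 0.75 - 0.6120
= 0.1380

0.1380


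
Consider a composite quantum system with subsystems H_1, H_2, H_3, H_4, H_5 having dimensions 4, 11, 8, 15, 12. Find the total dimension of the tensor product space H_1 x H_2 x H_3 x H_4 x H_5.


dim(H_1 x H_2 x H_3 x H_4 x H_5) = 4 * 11 * 8 * 15 * 12
= 44 * 8 * 15 * 12
= 352 * 15 * 12
= 5280 * 12
= 63360

63360


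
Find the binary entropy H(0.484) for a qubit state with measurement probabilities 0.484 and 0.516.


S = -p*log2(p) - (1-p)*log2(1-p)
p = 0.4840, 1-p = 0.5160
= -0.4840 * log2(0.4840) - 0.5160 * log2(0.5160)
= -(-0.5067) - (-0.4926)
= 0.9993

0.9993


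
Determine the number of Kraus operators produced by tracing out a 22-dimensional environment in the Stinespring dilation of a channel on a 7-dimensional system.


Tracing out the environment in an orthonormal basis {|i>_E} gives Kraus operators K_i = <i|_E U |0>_E.
Number of Kraus operators = dim(H_env) = d_env
= 22

22


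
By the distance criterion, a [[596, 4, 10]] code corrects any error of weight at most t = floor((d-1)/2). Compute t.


Code parameters: [[596, 4, 10]], distance d = 10.
Number of correctable errors = floor((d-1)/2)
= floor((10 - 1)/2)
= floor(9/2)
= 4

4


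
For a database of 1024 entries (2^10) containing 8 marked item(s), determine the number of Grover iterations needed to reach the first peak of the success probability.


After j Grover iterations the success probability is P(j) = sin^2((2j+1)*theta), where sin(theta) = sqrt(k/N).
N = 2^10 = 1024, k = 8
sin(theta) = sqrt(k/N) = 0.08838834765
theta = arcsin(sqrt(k/N)) = 0.08850384314 rad
P(j) reaches its first maximum when (2j+1)*theta is as close as possible to pi/2, i.e. j = round(pi/(4*theta) - 1/2).
pi/(4*theta) - 1/2 = 8.3742
(For comparison, the common estimate pi/4 * sqrt(N/k) = 8.8858; the exact maximiser is used here.)
Optimal iterations = 8

8


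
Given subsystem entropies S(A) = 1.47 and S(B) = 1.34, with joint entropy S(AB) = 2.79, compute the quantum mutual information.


I(A:B) = S(A) + S(B) - S(AB)
= 1.47 + 1.34 - 2.79
= 0.0200

0.0200


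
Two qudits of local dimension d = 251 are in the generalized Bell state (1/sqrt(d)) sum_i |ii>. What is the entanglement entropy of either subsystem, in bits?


For a maximally entangled state in d x d:
S = log2(d) = log2(251)
= 7.9715

7.9715


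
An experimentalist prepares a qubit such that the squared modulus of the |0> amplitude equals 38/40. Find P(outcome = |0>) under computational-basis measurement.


|alpha|^2 = 38/40 = 0.9500
|beta|^2 = 1 - 38/40 = 2/40 = 0.0500
P(|0>) = |alpha|^2 = 0.9500

0.9500


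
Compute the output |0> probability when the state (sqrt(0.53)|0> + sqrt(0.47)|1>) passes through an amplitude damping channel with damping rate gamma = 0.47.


For amplitude damping with parameter gamma on state sqrt(a)|0> + sqrt(b)|1>:
alpha^2 = 0.53, beta^2 = 0.47
P(|0>) = alpha^2 + gamma * beta^2
= 0.53 + 0.47 * 0.47
= 0.53 + 0.2209
= 0.7509

0.7509


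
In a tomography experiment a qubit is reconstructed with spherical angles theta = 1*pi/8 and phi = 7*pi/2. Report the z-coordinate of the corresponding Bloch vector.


theta = 0.3927, phi = 10.9956
r_z = cos(theta) = 0.9239

0.9239


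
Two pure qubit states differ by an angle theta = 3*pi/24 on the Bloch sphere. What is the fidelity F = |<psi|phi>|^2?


For states separated by angle theta on Bloch sphere:
F = cos^2(theta/2)
theta = 3*pi/24 = 0.3927
theta/2 = 0.1963
cos(theta/2) = 0.9808
F = 0.9619

0.9619


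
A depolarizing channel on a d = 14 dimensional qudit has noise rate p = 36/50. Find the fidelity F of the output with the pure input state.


F = (1-p) + p/d
= (1 - 0.7200) + 0.7200/14
= 0.2800 + 0.0514
= 0.3314

0.3314


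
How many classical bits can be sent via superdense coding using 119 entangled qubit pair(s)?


Superdense coding allows 2 classical bits per shared entangled pair.
119 pair(s) -> 2 * 119 = 238 classical bits

238


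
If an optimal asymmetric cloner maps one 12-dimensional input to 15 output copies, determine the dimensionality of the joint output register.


Output space = H^(tensor 15) where dim(H) = 12
dim = 12^15
= 144 (after 2 factors)
= 1728 (after 3 factors)
= 20736 (after 4 factors)
= 248832 (after 5 factors)
= 2985984 (after 6 factors)
= 35831808 (after 7 factors)
= 429981696 (after 8 factors)
= 5159780352 (after 9 factors)
= 61917364224 (after 10 factors)
= 743008370688 (after 11 factors)
= 8916100448256 (after 12 factors)
= 106993205379072 (after 13 factors)
= 1283918464548864 (after 14 factors)
= 15407021574586368 (after 15 factors)
= 15407021574586368

15407021574586368


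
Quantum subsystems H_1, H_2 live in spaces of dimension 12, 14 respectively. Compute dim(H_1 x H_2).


dim(H_1 x H_2) = 12 * 14
= 168

168


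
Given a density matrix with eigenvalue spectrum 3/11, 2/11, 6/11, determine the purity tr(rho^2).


tr(rho^2) = sum of eigenvalues squared
= (3/11)^2 + (2/11)^2 + (6/11)^2
= (9 + 4 + 36) / 121
= 49/121
= 0.4050

0.4050


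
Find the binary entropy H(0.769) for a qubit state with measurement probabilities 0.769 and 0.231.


S = -p*log2(p) - (1-p)*log2(1-p)
p = 0.7690, 1-p = 0.2310
= -0.7690 * log2(0.7690) - 0.2310 * log2(0.2310)
= -(-0.2914) - (-0.4883)
= 0.7798

0.7798


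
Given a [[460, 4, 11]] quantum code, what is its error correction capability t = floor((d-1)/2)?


Code parameters: [[460, 4, 11]], distance d = 11.
Number of correctable errors = floor((d-1)/2)
= floor((11 - 1)/2)
= floor(10/2)
= 5

5


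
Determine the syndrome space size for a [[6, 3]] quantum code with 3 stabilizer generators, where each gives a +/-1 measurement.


Each stabilizer generator gives a binary (+1 or -1) measurement outcome.
With 3 independent generators:
Total syndromes = 2^3
= 8

8


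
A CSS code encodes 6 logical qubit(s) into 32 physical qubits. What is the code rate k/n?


Code rate R = k/n
= 6/32
= 0.1875

0.1875


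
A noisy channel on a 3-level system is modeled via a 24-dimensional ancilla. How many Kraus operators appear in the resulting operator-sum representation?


Tracing out the environment in an orthonormal basis {|i>_E} gives Kraus operators K_i = <i|_E U |0>_E.
Number of Kraus operators = dim(H_env) = d_env
= 24

24


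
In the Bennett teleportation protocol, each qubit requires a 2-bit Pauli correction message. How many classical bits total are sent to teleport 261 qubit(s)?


Quantum teleportation requires 2 classical bits per qubit teleported.
261 qubit(s) -> 2 * 261 = 522 classical bits

522


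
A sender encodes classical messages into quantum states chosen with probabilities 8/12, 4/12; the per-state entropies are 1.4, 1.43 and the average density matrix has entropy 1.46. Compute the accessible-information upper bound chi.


chi = S(rho) - sum_i p_i * S(rho_i)
Weighted entropy = 8/12 * 1.4 + 4/12 * 1.43
= 1.4100
chi = 1.46 - 1.4100
= 0.0500

0.0500


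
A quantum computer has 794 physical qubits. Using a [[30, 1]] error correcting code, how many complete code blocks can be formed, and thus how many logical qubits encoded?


Each code block uses 30 physical qubits for 1 logical qubit(s).
Number of complete blocks = floor(794 / 30) = 26
Logical qubits = 26 * 1
= 26

26


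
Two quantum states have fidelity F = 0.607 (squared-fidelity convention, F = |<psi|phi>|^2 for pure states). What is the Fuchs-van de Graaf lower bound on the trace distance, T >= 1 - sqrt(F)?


Fuchs-van de Graaf (squared-fidelity convention): 1 - sqrt(F) <= T <= sqrt(1 - F).
Lower bound: T >= 1 - sqrt(F)
sqrt(F) = sqrt(0.607) = 0.7791
T >= 1 - 0.7791
T >= 0.2209

0.2209


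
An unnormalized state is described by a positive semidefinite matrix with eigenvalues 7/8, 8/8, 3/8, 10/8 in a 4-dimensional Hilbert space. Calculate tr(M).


tr(M) = sum of eigenvalues
= 7/8 + 8/8 + 3/8 + 10/8
= 28/8
= 3.5000

3.5000


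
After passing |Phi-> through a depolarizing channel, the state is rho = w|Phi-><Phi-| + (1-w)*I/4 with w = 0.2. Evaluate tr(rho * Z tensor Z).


|Phi-> = (|00> - |11>)/sqrt(2)
For the pure Bell state, <Z_A Z_B> = +1 (Bell-state Pauli correlator).
The maximally-mixed part I/4 has tr(I/4 * P tensor P) = 0 for any traceless Pauli P.
So <Z_A Z_B>_rho = w * (+1) + (1 - w) * 0
= 0.2 * (+1)
= 0.2000

0.2000


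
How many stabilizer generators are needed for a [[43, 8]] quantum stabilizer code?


For an [[n,k]] stabilizer code:
Number of stabilizer generators = n - k
= 43 - 8
= 35

35


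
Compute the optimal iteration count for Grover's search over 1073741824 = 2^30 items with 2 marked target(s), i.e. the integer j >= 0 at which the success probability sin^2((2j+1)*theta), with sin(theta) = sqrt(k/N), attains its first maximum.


After j Grover iterations the success probability is P(j) = sin^2((2j+1)*theta), where sin(theta) = sqrt(k/N).
N = 2^30 = 1073741824, k = 2
sin(theta) = sqrt(k/N) = 4.315837288e-05
theta = arcsin(sqrt(k/N)) = 4.315837289e-05 rad
P(j) reaches its first maximum when (2j+1)*theta is as close as possible to pi/2, i.e. j = round(pi/(4*theta) - 1/2).
pi/(4*theta) - 1/2 = 18197.5485
(For comparison, the common estimate pi/4 * sqrt(N/k) = 18198.0485; the exact maximiser is used here.)
Optimal iterations = 18198

18198


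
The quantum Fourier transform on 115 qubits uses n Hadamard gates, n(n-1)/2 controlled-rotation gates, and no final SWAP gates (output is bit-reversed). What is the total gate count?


Hadamard gates: 115
Controlled rotations: n*(n-1)/2 = 115*114/2 = 6555
SWAP gates: 0 (omitted)
Total = 115 + 6555
= 6670

6670


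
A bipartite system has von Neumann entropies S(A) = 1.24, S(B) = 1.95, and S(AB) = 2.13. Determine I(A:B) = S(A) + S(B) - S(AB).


I(A:B) = S(A) + S(B) - S(AB)
= 1.24 + 1.95 - 2.13
= 1.0600

1.0600


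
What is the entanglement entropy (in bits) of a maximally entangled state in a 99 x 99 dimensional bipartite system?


For a maximally entangled state in d x d:
S = log2(d) = log2(99)
= 6.6294

6.6294


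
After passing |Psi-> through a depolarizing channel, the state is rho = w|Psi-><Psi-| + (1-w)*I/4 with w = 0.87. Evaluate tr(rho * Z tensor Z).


|Psi-> = (|01> - |10>)/sqrt(2)
For the pure Bell state, <Z_A Z_B> = -1 (Bell-state Pauli correlator).
The maximally-mixed part I/4 has tr(I/4 * P tensor P) = 0 for any traceless Pauli P.
So <Z_A Z_B>_rho = w * (-1) + (1 - w) * 0
= 0.87 * (-1)
= -0.8700

-0.8700


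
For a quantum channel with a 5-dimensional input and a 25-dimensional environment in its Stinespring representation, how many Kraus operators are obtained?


Tracing out the environment in an orthonormal basis {|i>_E} gives Kraus operators K_i = <i|_E U |0>_E.
Number of Kraus operators = dim(H_env) = d_env
= 25

25


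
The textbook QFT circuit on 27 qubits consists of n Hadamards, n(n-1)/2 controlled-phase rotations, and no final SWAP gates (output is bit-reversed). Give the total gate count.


Hadamard gates: 27
Controlled rotations: n*(n-1)/2 = 27*26/2 = 351
SWAP gates: 0 (omitted)
Total = 27 + 351
= 378

378


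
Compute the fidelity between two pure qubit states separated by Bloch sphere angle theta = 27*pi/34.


For states separated by angle theta on Bloch sphere:
F = cos^2(theta/2)
theta = 27*pi/34 = 2.4948
theta/2 = 1.2474
cos(theta/2) = 0.3178
F = 0.1010

0.1010


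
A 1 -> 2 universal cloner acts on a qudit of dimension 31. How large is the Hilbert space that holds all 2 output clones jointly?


Output space = H^(tensor 2) where dim(H) = 31
dim = 31^2
= 961

961


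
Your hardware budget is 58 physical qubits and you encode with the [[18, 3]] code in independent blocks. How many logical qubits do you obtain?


Each code block uses 18 physical qubits for 3 logical qubit(s).
Number of complete blocks = floor(58 / 18) = 3
Logical qubits = 3 * 3
= 9

9


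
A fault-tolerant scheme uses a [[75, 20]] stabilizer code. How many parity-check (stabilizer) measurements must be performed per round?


For an [[n,k]] stabilizer code:
Number of stabilizer generators = n - k
= 75 - 20
= 55

55


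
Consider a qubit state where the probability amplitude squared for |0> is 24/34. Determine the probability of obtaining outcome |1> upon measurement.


|alpha|^2 = 24/34 = 0.7059
|beta|^2 = 1 - 24/34 = 10/34 = 0.2941
P(|1>) = |beta|^2 = 0.2941

0.2941


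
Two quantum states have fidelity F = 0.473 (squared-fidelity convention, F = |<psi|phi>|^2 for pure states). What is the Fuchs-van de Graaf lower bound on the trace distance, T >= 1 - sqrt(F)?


Fuchs-van de Graaf (squared-fidelity convention): 1 - sqrt(F) <= T <= sqrt(1 - F).
Lower bound: T >= 1 - sqrt(F)
sqrt(F) = sqrt(0.473) = 0.6877
T >= 1 - 0.6877
T >= 0.3123

0.3123


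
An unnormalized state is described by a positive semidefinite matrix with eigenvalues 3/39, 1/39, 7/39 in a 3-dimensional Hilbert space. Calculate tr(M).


tr(M) = sum of eigenvalues
= 3/39 + 1/39 + 7/39
= 11/39
= 0.2821

0.2821


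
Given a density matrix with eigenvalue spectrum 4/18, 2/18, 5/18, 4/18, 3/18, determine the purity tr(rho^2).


tr(rho^2) = sum of eigenvalues squared
= (4/18)^2 + (2/18)^2 + (5/18)^2 + (4/18)^2 + (3/18)^2
= (16 + 4 + 25 + 16 + 9) / 324
= 70/324
= 0.2160

0.2160


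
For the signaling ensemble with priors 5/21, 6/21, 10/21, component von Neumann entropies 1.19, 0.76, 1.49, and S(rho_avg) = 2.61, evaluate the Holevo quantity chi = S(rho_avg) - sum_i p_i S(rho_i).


chi = S(rho) - sum_i p_i * S(rho_i)
Weighted entropy = 5/21 * 1.19 + 6/21 * 0.76 + 10/21 * 1.49
= 1.2100
chi = 2.61 - 1.2100
= 1.4000

1.4000


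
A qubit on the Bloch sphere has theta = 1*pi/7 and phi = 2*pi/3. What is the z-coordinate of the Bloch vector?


theta = 0.4488, phi = 2.0944
r_z = cos(theta) = 0.9010

0.9010


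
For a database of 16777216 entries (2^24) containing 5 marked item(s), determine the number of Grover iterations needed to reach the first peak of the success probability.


After j Grover iterations the success probability is P(j) = sin^2((2j+1)*theta), where sin(theta) = sqrt(k/N).
N = 2^24 = 16777216, k = 5
sin(theta) = sqrt(k/N) = 0.0005459150336
theta = arcsin(sqrt(k/N)) = 0.0005459150607 rad
P(j) reaches its first maximum when (2j+1)*theta is as close as possible to pi/2, i.e. j = round(pi/(4*theta) - 1/2).
pi/(4*theta) - 1/2 = 1438.1820
(For comparison, the common estimate pi/4 * sqrt(N/k) = 1438.6821; the exact maximiser is used here.)
Optimal iterations = 1438

1438


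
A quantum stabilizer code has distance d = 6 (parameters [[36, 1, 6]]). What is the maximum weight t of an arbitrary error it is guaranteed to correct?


Code parameters: [[36, 1, 6]], distance d = 6.
Number of correctable errors = floor((d-1)/2)
= floor((6 - 1)/2)
= floor(5/2)
= 2

2


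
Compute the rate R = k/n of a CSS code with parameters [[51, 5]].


Code rate R = k/n
= 5/51
= 0.0980

0.0980


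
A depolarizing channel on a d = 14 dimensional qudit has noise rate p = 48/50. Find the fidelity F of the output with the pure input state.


F = (1-p) + p/d
= (1 - 0.9600) + 0.9600/14
= 0.0400 + 0.0686
= 0.1086

0.1086


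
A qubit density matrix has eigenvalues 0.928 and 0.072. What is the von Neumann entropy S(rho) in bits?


S = -p*log2(p) - (1-p)*log2(1-p)
p = 0.9280, 1-p = 0.0720
= -0.9280 * log2(0.9280) - 0.0720 * log2(0.0720)
= -(-0.1000) - (-0.2733)
= 0.3733

0.3733


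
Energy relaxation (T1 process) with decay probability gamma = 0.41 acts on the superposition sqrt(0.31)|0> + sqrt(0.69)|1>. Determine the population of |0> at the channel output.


For amplitude damping with parameter gamma on state sqrt(a)|0> + sqrt(b)|1>:
alpha^2 = 0.31, beta^2 = 0.69
P(|0>) = alpha^2 + gamma * beta^2
= 0.31 + 0.41 * 0.69
= 0.31 + 0.2829
= 0.5929

0.5929


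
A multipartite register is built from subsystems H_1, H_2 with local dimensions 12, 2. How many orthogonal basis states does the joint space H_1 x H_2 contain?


dim(H_1 x H_2) = 12 * 2
= 24

24


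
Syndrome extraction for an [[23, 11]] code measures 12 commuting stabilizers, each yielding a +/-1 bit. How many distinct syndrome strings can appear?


Each stabilizer generator gives a binary (+1 or -1) measurement outcome.
With 12 independent generators:
Total syndromes = 2^12
= 4096

4096


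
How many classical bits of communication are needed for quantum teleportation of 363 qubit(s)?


Quantum teleportation requires 2 classical bits per qubit teleported.
363 qubit(s) -> 2 * 363 = 726 classical bits

726


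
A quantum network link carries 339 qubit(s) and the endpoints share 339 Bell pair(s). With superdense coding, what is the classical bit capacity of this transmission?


Superdense coding allows 2 classical bits per shared entangled pair.
339 pair(s) -> 2 * 339 = 678 classical bits

678


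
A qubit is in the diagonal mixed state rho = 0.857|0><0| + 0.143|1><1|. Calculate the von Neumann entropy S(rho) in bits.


S = -p*log2(p) - (1-p)*log2(1-p)
p = 0.8570, 1-p = 0.1430
= -0.8570 * log2(0.8570) - 0.1430 * log2(0.1430)
= -(-0.1908) - (-0.4012)
= 0.5920

0.5920


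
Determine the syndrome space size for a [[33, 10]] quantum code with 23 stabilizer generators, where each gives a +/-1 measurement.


Each stabilizer generator gives a binary (+1 or -1) measurement outcome.
With 23 independent generators:
Total syndromes = 2^23
= 8388608

8388608


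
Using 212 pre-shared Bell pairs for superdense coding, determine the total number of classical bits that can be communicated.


Superdense coding allows 2 classical bits per shared entangled pair.
212 pair(s) -> 2 * 212 = 424 classical bits

424


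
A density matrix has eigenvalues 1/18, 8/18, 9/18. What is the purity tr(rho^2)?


tr(rho^2) = sum of eigenvalues squared
= (1/18)^2 + (8/18)^2 + (9/18)^2
= (1 + 64 + 81) / 324
= 146/324
= 0.4506

0.4506


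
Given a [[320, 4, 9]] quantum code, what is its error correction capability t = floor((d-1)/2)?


Code parameters: [[320, 4, 9]], distance d = 9.
Number of correctable errors = floor((d-1)/2)
= floor((9 - 1)/2)
= floor(8/2)
= 4

4


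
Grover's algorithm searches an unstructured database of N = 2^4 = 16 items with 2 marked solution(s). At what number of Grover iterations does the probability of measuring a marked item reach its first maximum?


After j Grover iterations the success probability is P(j) = sin^2((2j+1)*theta), where sin(theta) = sqrt(k/N).
N = 2^4 = 16, k = 2
sin(theta) = sqrt(k/N) = 0.3535533906
theta = arcsin(sqrt(k/N)) = 0.3613671239 rad
P(j) reaches its first maximum when (2j+1)*theta is as close as possible to pi/2, i.e. j = round(pi/(4*theta) - 1/2).
pi/(4*theta) - 1/2 = 1.6734
(For comparison, the common estimate pi/4 * sqrt(N/k) = 2.2214; the exact maximiser is used here.)
Optimal iterations = 2

2


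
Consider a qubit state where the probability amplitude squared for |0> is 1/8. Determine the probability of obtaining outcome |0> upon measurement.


|alpha|^2 = 1/8 = 0.1250
|beta|^2 = 1 - 1/8 = 7/8 = 0.8750
P(|0>) = |alpha|^2 = 0.1250

0.1250


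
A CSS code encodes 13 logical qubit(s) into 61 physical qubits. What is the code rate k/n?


Code rate R = k/n
= 13/61
= 0.2131

0.2131


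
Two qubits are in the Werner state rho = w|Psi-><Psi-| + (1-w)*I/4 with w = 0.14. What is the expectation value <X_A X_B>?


|Psi-> = (|01> - |10>)/sqrt(2)
For the pure Bell state, <X_A X_B> = -1 (Bell-state Pauli correlator).
The maximally-mixed part I/4 has tr(I/4 * P tensor P) = 0 for any traceless Pauli P.
So <X_A X_B>_rho = w * (-1) + (1 - w) * 0
= 0.14 * (-1)
= -0.1400

-0.1400


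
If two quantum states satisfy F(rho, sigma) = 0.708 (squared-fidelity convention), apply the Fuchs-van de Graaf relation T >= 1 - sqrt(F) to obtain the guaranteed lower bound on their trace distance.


Fuchs-van de Graaf (squared-fidelity convention): 1 - sqrt(F) <= T <= sqrt(1 - F).
Lower bound: T >= 1 - sqrt(F)
sqrt(F) = sqrt(0.708) = 0.8414
T >= 1 - 0.8414
T >= 0.1586

0.1586


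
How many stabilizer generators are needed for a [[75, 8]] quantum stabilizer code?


For an [[n,k]] stabilizer code:
Number of stabilizer generators = n - k
= 75 - 8
= 67

67


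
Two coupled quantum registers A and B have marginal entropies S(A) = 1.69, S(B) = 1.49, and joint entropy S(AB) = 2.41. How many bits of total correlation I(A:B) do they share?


I(A:B) = S(A) + S(B) - S(AB)
= 1.69 + 1.49 - 2.41
= 0.7700

0.7700


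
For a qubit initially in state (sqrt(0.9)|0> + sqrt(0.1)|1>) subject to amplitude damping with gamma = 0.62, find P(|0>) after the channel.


For amplitude damping with parameter gamma on state sqrt(a)|0> + sqrt(b)|1>:
alpha^2 = 0.9, beta^2 = 0.1
P(|0>) = alpha^2 + gamma * beta^2
= 0.9 + 0.62 * 0.1
= 0.9 + 0.0620
= 0.9620

0.9620


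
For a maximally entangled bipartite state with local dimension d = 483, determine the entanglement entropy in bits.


For a maximally entangled state in d x d:
S = log2(d) = log2(483)
= 8.9159

8.9159


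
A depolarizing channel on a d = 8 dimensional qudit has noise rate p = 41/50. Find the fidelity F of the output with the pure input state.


F = (1-p) + p/d
= (1 - 0.8200) + 0.8200/8
= 0.1800 + 0.1025
= 0.2825

0.2825


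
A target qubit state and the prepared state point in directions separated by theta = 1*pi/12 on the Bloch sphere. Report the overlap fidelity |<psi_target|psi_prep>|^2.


For states separated by angle theta on Bloch sphere:
F = cos^2(theta/2)
theta = 1*pi/12 = 0.2618
theta/2 = 0.1309
cos(theta/2) = 0.9914
F = 0.9830

0.9830


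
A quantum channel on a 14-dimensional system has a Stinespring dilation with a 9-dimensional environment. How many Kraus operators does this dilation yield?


Tracing out the environment in an orthonormal basis {|i>_E} gives Kraus operators K_i = <i|_E U |0>_E.
Number of Kraus operators = dim(H_env) = d_env
= 9

9


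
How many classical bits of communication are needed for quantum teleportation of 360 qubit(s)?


Quantum teleportation requires 2 classical bits per qubit teleported.
360 qubit(s) -> 2 * 360 = 720 classical bits

720


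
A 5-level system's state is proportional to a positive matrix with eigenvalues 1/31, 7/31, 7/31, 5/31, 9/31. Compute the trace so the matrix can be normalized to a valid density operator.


tr(M) = sum of eigenvalues
= 1/31 + 7/31 + 7/31 + 5/31 + 9/31
= 29/31
= 0.9355

0.9355


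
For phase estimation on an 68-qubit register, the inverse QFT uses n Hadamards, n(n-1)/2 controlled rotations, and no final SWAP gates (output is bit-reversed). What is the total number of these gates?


Hadamard gates: 68
Controlled rotations: n*(n-1)/2 = 68*67/2 = 2278
SWAP gates: 0 (omitted)
Total = 68 + 2278
= 2346

2346


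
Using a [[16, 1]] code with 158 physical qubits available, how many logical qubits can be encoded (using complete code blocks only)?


Each code block uses 16 physical qubits for 1 logical qubit(s).
Number of complete blocks = floor(158 / 16) = 9
Logical qubits = 9 * 1
= 9

9


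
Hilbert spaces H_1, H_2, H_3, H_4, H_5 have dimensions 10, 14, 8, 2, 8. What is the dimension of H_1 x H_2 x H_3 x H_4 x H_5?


dim(H_1 x H_2 x H_3 x H_4 x H_5) = 10 * 14 * 8 * 2 * 8
= 140 * 8 * 2 * 8
= 1120 * 2 * 8
= 2240 * 8
= 17920

17920


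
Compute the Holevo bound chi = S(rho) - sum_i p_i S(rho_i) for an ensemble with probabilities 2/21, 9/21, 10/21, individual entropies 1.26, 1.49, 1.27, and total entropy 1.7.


chi = S(rho) - sum_i p_i * S(rho_i)
Weighted entropy = 2/21 * 1.26 + 9/21 * 1.49 + 10/21 * 1.27
= 1.3633
chi = 1.7 - 1.3633
= 0.3367

0.3367


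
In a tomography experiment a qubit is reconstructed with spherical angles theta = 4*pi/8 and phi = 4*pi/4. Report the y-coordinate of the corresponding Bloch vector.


theta = 1.5708, phi = 3.1416
r_y = sin(theta)*sin(phi) = 1.0000 * 0.0000
r_y = 0.0000

0.0000


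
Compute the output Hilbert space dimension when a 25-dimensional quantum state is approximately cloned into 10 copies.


Output space = H^(tensor 10) where dim(H) = 25
dim = 25^10
= 625 (after 2 factors)
= 15625 (after 3 factors)
= 390625 (after 4 factors)
= 9765625 (after 5 factors)
= 244140625 (after 6 factors)
= 6103515625 (after 7 factors)
= 152587890625 (after 8 factors)
= 3814697265625 (after 9 factors)
= 95367431640625 (after 10 factors)
= 95367431640625

95367431640625


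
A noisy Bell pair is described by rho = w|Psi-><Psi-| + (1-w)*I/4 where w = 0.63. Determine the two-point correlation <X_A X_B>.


|Psi-> = (|01> - |10>)/sqrt(2)
For the pure Bell state, <X_A X_B> = -1 (Bell-state Pauli correlator).
The maximally-mixed part I/4 has tr(I/4 * P tensor P) = 0 for any traceless Pauli P.
So <X_A X_B>_rho = w * (-1) + (1 - w) * 0
= 0.63 * (-1)
= -0.6300

-0.6300


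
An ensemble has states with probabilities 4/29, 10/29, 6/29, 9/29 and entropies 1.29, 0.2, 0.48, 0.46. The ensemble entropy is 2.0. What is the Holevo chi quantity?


chi = S(rho) - sum_i p_i * S(rho_i)
Weighted entropy = 4/29 * 1.29 + 10/29 * 0.2 + 6/29 * 0.48 + 9/29 * 0.46
= 0.4890
chi = 2.0 - 0.4890
= 1.5110

1.5110


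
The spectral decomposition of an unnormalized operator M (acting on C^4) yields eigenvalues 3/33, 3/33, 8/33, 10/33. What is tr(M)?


tr(M) = sum of eigenvalues
= 3/33 + 3/33 + 8/33 + 10/33
= 24/33
= 0.7273

0.7273


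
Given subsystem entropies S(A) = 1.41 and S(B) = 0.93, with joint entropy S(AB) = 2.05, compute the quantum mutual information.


I(A:B) = S(A) + S(B) - S(AB)
= 1.41 + 0.93 - 2.05
= 0.2900

0.2900


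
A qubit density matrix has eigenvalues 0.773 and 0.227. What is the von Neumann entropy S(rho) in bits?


S = -p*log2(p) - (1-p)*log2(1-p)
p = 0.7730, 1-p = 0.2270
= -0.7730 * log2(0.7730) - 0.2270 * log2(0.2270)
= -(-0.2871) - (-0.4856)
= 0.7727

0.7727


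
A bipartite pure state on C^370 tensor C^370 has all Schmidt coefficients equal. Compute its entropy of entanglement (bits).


For a maximally entangled state in d x d:
S = log2(d) = log2(370)
= 8.5314

8.5314


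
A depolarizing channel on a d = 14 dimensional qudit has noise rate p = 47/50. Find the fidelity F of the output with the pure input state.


F = (1-p) + p/d
= (1 - 0.9400) + 0.9400/14
= 0.0600 + 0.0671
= 0.1271

0.1271


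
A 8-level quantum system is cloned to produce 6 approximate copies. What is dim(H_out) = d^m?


Output space = H^(tensor 6) where dim(H) = 8
dim = 8^6
= 64 (after 2 factors)
= 512 (after 3 factors)
= 4096 (after 4 factors)
= 32768 (after 5 factors)
= 262144 (after 6 factors)
= 262144

262144


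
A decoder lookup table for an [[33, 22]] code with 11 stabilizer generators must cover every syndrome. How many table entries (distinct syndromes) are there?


Each stabilizer generator gives a binary (+1 or -1) measurement outcome.
With 11 independent generators:
Total syndromes = 2^11
= 2048

2048


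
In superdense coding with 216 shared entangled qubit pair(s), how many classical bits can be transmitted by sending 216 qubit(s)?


Superdense coding allows 2 classical bits per shared entangled pair.
216 pair(s) -> 2 * 216 = 432 classical bits

432


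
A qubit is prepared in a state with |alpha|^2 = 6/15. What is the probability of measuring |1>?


|alpha|^2 = 6/15 = 0.4000
|beta|^2 = 1 - 6/15 = 9/15 = 0.6000
P(|1>) = |beta|^2 = 0.6000

0.6000


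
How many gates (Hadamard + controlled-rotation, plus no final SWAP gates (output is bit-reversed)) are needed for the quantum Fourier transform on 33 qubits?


Hadamard gates: 33
Controlled rotations: n*(n-1)/2 = 33*32/2 = 528
SWAP gates: 0 (omitted)
Total = 33 + 528
= 561

561


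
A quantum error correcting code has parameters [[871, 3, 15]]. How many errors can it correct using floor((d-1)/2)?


Code parameters: [[871, 3, 15]], distance d = 15.
Number of correctable errors = floor((d-1)/2)
= floor((15 - 1)/2)
= floor(14/2)
= 7

7


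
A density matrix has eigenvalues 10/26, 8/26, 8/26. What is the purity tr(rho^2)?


tr(rho^2) = sum of eigenvalues squared
= (10/26)^2 + (8/26)^2 + (8/26)^2
= (100 + 64 + 64) / 676
= 228/676
= 0.3373

0.3373


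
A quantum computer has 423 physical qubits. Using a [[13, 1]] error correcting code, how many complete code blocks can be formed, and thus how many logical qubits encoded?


Each code block uses 13 physical qubits for 1 logical qubit(s).
Number of complete blocks = floor(423 / 13) = 32
Logical qubits = 32 * 1
= 32

32


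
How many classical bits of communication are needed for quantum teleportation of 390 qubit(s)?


Quantum teleportation requires 2 classical bits per qubit teleported.
390 qubit(s) -> 2 * 390 = 780 classical bits

780


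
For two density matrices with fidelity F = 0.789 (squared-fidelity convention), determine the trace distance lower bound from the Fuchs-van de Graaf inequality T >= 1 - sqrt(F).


Fuchs-van de Graaf (squared-fidelity convention): 1 - sqrt(F) <= T <= sqrt(1 - F).
Lower bound: T >= 1 - sqrt(F)
sqrt(F) = sqrt(0.789) = 0.8883
T >= 1 - 0.8883
T >= 0.1117

0.1117


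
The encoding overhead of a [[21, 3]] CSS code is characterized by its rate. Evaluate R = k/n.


Code rate R = k/n
= 3/21
= 0.1429

0.1429


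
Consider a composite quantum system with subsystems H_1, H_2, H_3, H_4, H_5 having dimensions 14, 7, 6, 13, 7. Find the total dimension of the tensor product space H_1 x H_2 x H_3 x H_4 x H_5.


dim(H_1 x H_2 x H_3 x H_4 x H_5) = 14 * 7 * 6 * 13 * 7
= 98 * 6 * 13 * 7
= 588 * 13 * 7
= 7644 * 7
= 53508

53508


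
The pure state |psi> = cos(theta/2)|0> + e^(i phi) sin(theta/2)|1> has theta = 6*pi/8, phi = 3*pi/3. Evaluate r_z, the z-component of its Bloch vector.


theta = 2.3562, phi = 3.1416
r_z = cos(theta) = -0.7071

-0.7071


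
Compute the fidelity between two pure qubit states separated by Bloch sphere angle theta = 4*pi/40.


For states separated by angle theta on Bloch sphere:
F = cos^2(theta/2)
theta = 4*pi/40 = 0.3142
theta/2 = 0.1571
cos(theta/2) = 0.9877
F = 0.9755

0.9755


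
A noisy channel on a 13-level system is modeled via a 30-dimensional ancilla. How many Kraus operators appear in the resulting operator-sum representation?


Tracing out the environment in an orthonormal basis {|i>_E} gives Kraus operators K_i = <i|_E U |0>_E.
Number of Kraus operators = dim(H_env) = d_env
= 30

30


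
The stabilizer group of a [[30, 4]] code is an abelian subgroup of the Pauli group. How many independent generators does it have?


For an [[n,k]] stabilizer code:
Number of stabilizer generators = n - k
= 30 - 4
= 26

26


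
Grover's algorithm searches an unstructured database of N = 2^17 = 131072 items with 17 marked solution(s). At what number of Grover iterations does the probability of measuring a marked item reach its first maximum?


After j Grover iterations the success probability is P(j) = sin^2((2j+1)*theta), where sin(theta) = sqrt(k/N).
N = 2^17 = 131072, k = 17
sin(theta) = sqrt(k/N) = 0.01138857792
theta = arcsin(sqrt(k/N)) = 0.01138882412 rad
P(j) reaches its first maximum when (2j+1)*theta is as close as possible to pi/2, i.e. j = round(pi/(4*theta) - 1/2).
pi/(4*theta) - 1/2 = 68.4622
(For comparison, the common estimate pi/4 * sqrt(N/k) = 68.9637; the exact maximiser is used here.)
Optimal iterations = 68

68


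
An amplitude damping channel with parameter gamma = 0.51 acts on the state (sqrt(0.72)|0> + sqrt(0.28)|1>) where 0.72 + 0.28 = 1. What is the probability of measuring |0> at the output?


For amplitude damping with parameter gamma on state sqrt(a)|0> + sqrt(b)|1>:
alpha^2 = 0.72, beta^2 = 0.28
P(|0>) = alpha^2 + gamma * beta^2
= 0.72 + 0.51 * 0.28
= 0.72 + 0.1428
= 0.8628

0.8628


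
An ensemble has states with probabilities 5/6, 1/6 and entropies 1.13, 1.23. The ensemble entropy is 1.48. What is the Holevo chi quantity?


chi = S(rho) - sum_i p_i * S(rho_i)
Weighted entropy = 5/6 * 1.13 + 1/6 * 1.23
= 1.1467
chi = 1.48 - 1.1467
= 0.3333

0.3333


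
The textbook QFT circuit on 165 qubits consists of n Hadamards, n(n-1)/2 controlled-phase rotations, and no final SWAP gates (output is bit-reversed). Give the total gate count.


Hadamard gates: 165
Controlled rotations: n*(n-1)/2 = 165*164/2 = 13530
SWAP gates: 0 (omitted)
Total = 165 + 13530
= 13695

13695


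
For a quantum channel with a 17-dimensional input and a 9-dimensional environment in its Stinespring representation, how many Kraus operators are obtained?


Tracing out the environment in an orthonormal basis {|i>_E} gives Kraus operators K_i = <i|_E U |0>_E.
Number of Kraus operators = dim(H_env) = d_env
= 9

9


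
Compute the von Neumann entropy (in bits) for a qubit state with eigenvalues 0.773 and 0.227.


S = -p*log2(p) - (1-p)*log2(1-p)
p = 0.7730, 1-p = 0.2270
= -0.7730 * log2(0.7730) - 0.2270 * log2(0.2270)
= -(-0.2871) - (-0.4856)
= 0.7727

0.7727


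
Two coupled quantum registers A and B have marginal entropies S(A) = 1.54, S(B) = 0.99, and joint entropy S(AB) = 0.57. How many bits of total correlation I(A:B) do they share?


I(A:B) = S(A) + S(B) - S(AB)
= 1.54 + 0.99 - 0.57
= 1.9600

1.9600


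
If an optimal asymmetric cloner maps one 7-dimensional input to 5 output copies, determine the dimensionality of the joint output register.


Output space = H^(tensor 5) where dim(H) = 7
dim = 7^5
= 49 (after 2 factors)
= 343 (after 3 factors)
= 2401 (after 4 factors)
= 16807 (after 5 factors)
= 16807

16807


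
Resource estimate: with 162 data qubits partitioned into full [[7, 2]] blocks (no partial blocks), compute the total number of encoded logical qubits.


Each code block uses 7 physical qubits for 2 logical qubit(s).
Number of complete blocks = floor(162 / 7) = 23
Logical qubits = 23 * 2
= 46

46


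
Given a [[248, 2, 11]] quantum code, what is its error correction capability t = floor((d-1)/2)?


Code parameters: [[248, 2, 11]], distance d = 11.
Number of correctable errors = floor((d-1)/2)
= floor((11 - 1)/2)
= floor(10/2)
= 5

5


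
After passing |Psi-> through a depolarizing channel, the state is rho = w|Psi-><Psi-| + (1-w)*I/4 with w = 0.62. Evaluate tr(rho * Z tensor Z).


|Psi-> = (|01> - |10>)/sqrt(2)
For the pure Bell state, <Z_A Z_B> = -1 (Bell-state Pauli correlator).
The maximally-mixed part I/4 has tr(I/4 * P tensor P) = 0 for any traceless Pauli P.
So <Z_A Z_B>_rho = w * (-1) + (1 - w) * 0
= 0.62 * (-1)
= -0.6200

-0.6200


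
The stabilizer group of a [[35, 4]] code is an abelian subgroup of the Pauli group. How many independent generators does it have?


For an [[n,k]] stabilizer code:
Number of stabilizer generators = n - k
= 35 - 4
= 31

31


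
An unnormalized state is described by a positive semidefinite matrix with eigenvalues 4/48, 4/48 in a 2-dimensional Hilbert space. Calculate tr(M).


tr(M) = sum of eigenvalues
= 4/48 + 4/48
= 8/48
= 0.1667

0.1667
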